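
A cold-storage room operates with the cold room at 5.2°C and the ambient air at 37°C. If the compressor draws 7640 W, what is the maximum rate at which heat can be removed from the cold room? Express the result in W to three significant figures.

In absolute terms T_C = 278.35 K and T_H = 310.15 K, so ΔT = 31.80 K.
COP_Carnot = T_C/ΔT = 278.35/31.80 = 8.753.
Q̇_max = COP_Carnot × Ẇ = 8.753 × 7640 W = 66870 W.

66900 W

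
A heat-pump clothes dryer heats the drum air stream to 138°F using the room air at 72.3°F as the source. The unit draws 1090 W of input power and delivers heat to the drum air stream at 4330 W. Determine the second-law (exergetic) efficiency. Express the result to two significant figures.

0.44

COP_actual = Q̇_H/Ẇ = 4330/1090 = 3.972.
In absolute terms T_C = 295.54 K and T_H = 332.04 K, so ΔT = 36.50 K.
COP_Carnot = T_H/ΔT = 332.04/36.50 = 9.097.
η_II = COP_actual/COP_Carnot = 3.972/9.097 = 0.4367.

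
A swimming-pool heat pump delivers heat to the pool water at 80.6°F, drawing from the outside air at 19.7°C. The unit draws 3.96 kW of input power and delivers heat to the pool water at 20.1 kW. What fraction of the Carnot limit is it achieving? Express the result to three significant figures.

0.123

COP_actual = Q̇_H/Ẇ = 20.10/3.960 = 5.076.
In absolute terms T_C = 292.85 K and T_H = 300.15 K, so ΔT = 7.300 K.
COP_Carnot = T_H/ΔT = 300.15/7.300 = 41.12.
η_II = COP_actual/COP_Carnot = 5.076/41.12 = 0.1234.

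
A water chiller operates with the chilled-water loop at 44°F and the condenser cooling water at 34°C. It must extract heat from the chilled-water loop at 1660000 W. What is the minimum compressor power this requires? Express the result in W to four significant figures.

In absolute terms T_C = 279.82 K and T_H = 307.15 K, so ΔT = 27.33 K.
COP_Carnot = T_C/ΔT = 279.82/27.33 = 10.24.
Ẇ_min = Q̇/COP_Carnot = 1660000/10.24 = 162200 W.

162200 W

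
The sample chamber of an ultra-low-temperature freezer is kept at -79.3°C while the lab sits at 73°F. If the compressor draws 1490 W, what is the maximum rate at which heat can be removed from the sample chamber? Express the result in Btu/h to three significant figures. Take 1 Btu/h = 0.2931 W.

In absolute terms T_C = 193.85 K and T_H = 295.93 K, so ΔT = 102.1 K.
COP_Carnot = T_C/ΔT = 193.85/102.1 = 1.899.
Q̇_max = COP_Carnot × Ẇ = 1.899 × 1490 W = 2830 W = 9654 Btu/h.

9650 Btu/h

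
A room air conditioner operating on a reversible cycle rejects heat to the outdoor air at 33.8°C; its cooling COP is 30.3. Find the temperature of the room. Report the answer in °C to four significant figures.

For a Carnot refrigerator COP_R = T_C/(T_H − T_C), so T_C = COP·T_H/(1 + COP).
With T_H = 306.95 K, T_C = 30.3 × 306.95/31.30 = 297.14 K.
Converting, 297.14 K = 23.99°C.

23.99 °C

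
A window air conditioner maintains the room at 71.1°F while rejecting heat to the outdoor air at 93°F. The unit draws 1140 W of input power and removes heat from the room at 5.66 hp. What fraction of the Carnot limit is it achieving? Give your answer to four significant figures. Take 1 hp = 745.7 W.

0.1528

Converting, Q̇_C = 5.660 hp = 4221 W, so COP_actual = Q̇_C/Ẇ = 4221/1140 = 3.702.
In absolute terms T_C = 294.87 K and T_H = 307.04 K, so ΔT = 12.17 K.
COP_Carnot = T_C/ΔT = 294.87/12.17 = 24.24.
η_II = COP_actual/COP_Carnot = 3.702/24.24 = 0.1528.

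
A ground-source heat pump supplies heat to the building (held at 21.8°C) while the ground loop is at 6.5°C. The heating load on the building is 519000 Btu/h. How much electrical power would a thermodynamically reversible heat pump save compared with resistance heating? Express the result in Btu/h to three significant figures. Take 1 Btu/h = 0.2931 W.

492000 Btu/h

In absolute terms T_C = 279.65 K and T_H = 294.95 K, so ΔT = 15.30 K.
COP_Carnot = T_H/ΔT = 294.95/15.30 = 19.28.
Resistance heating needs Ẇ_res = Q̇_H = 519000 Btu/h; the reversible heat pump needs only Ẇ_hp = Q̇_H/COP = 26920 Btu/h.
Saving = 519000 − 26920 = 492100 Btu/h.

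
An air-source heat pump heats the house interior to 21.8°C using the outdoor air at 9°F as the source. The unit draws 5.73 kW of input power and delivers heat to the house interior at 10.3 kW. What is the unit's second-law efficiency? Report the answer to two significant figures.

0.21

COP_actual = Q̇_H/Ẇ = 10.30/5.730 = 1.798.
In absolute terms T_C = 260.37 K and T_H = 294.95 K, so ΔT = 34.58 K.
COP_Carnot = T_H/ΔT = 294.95/34.58 = 8.530.
η_II = COP_actual/COP_Carnot = 1.798/8.530 = 0.2107.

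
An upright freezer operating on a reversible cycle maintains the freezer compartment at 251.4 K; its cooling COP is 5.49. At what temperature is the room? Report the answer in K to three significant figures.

297 K

COP_R = T_C/(T_H − T_C) gives T_H − T_C = T_C/COP.
With T_C = 251.40 K, T_H = 251.40 × (1 + 1/5.49) = 297.19 K.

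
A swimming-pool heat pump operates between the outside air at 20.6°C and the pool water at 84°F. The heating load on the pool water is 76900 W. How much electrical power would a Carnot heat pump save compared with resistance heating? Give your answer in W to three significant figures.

74800 W

In absolute terms T_C = 293.75 K and T_H = 302.04 K, so ΔT = 8.289 K.
COP_Carnot = T_H/ΔT = 302.04/8.289 = 36.44.
Resistance heating needs Ẇ_res = Q̇_H = 76900 W; the reversible heat pump needs only Ẇ_hp = Q̇_H/COP = 2110 W.
Saving = 76900 − 2110 = 74790 W.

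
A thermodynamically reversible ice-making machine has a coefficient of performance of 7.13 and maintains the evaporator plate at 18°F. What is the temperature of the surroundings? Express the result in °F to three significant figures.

COP_R = T_C/(T_H − T_C) gives T_H − T_C = T_C/COP.
With T_C = 265.37 K, T_H = 265.37 × (1 + 1/7.13) = 302.59 K.
Converting, 302.59 K = 84.99°F.

85.0 °F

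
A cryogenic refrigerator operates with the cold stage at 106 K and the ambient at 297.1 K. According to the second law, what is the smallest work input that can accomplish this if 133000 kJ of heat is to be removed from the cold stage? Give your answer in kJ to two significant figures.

The reservoir spacing is ΔT = 297.1 − 106 = 191.1 K.
The reversible limit is COP_R = T_C/ΔT = 0.5547, so W_min = Q_C/COP = Q_C·ΔT/T_C.
W_min = 133000 × 191.1/106.00 = 239800 kJ.

240000 kJ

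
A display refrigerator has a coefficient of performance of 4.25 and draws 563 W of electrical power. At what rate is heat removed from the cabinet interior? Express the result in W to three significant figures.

Q̇_C = COP × Ẇ = 4.25 × 563.0 = 2393 W.

2390 W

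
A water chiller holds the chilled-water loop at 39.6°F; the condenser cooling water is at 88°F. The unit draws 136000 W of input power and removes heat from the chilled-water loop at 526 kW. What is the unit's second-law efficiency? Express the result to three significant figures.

0.375

Converting, Q̇_C = 526.0 kW = 526000 W, so COP_actual = Q̇_C/Ẇ = 526000/136000 = 3.868.
In absolute terms T_C = 277.37 K and T_H = 304.26 K, so ΔT = 26.89 K.
COP_Carnot = T_C/ΔT = 277.37/26.89 = 10.32.
η_II = COP_actual/COP_Carnot = 3.868/10.32 = 0.3749.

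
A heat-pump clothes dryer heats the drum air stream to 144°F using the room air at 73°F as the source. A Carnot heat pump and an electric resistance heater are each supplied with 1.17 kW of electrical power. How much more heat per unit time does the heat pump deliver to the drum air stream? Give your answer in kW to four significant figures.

In absolute terms T_C = 295.93 K and T_H = 335.37 K, so ΔT = 39.44 K.
COP_Carnot = T_H/ΔT = 335.37/39.44 = 8.502.
The heat pump delivers Q̇_H = COP × Ẇ = 9.948 kW; the resistance heater delivers Ẇ = 1.170 kW.
Extra = (COP − 1)·Ẇ = 8.778 kW.

8.778 kW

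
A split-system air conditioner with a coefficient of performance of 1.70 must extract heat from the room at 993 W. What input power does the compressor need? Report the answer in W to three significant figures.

584 W

Ẇ = Q̇_C/COP = 993.0/1.70 = 584.1 W.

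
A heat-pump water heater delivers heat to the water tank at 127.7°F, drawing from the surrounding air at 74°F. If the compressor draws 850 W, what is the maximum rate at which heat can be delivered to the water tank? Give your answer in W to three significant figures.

9300 W

In absolute terms T_C = 296.48 K and T_H = 326.32 K, so ΔT = 29.83 K.
COP_Carnot = T_H/ΔT = 326.32/29.83 = 10.94.
Q̇_max = COP_Carnot × Ẇ = 10.94 × 850.0 W = 9297 W.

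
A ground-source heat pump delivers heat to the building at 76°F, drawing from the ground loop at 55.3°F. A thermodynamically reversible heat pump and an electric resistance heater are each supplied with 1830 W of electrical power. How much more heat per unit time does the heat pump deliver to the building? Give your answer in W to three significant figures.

In absolute terms T_C = 286.09 K and T_H = 297.59 K, so ΔT = 11.50 K.
COP_Carnot = T_H/ΔT = 297.59/11.50 = 25.88.
The heat pump delivers Q̇_H = COP × Ẇ = 47360 W; the resistance heater delivers Ẇ = 1830 W.
Extra = (COP − 1)·Ẇ = 45530 W.

45500 W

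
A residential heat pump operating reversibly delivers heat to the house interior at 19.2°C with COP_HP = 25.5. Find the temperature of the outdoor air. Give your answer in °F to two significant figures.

COP_HP = T_H/(T_H − T_C) gives T_H − T_C = T_H/COP.
With T_H = 292.35 K, T_C = 292.35 × (1 − 1/25.5) = 280.89 K.
Converting, 280.89 K = 45.92°F.

46 °F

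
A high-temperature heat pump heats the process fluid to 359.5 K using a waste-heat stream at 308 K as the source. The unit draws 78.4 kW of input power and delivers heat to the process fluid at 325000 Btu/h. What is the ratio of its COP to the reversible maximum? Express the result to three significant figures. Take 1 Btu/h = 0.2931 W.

0.174

Converting, Q̇_H = 325000 Btu/h = 95.26 kW, so COP_actual = Q̇_H/Ẇ = 95.26/78.40 = 1.215.
The reservoir spacing is ΔT = 359.5 − 308 = 51.50 K.
COP_Carnot = T_H/ΔT = 359.50/51.50 = 6.981.
η_II = COP_actual/COP_Carnot = 1.215/6.981 = 0.1741.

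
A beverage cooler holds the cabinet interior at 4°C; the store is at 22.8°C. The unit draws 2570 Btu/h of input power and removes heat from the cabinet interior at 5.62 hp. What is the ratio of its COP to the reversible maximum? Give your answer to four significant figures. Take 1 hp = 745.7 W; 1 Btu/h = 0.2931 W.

0.3774

Converting, Q̇_C = 5.620 hp = 14300 Btu/h, so COP_actual = Q̇_C/Ẇ = 14300/2570 = 5.564.
In absolute terms T_C = 277.15 K and T_H = 295.95 K, so ΔT = 18.80 K.
COP_Carnot = T_C/ΔT = 277.15/18.80 = 14.74.
η_II = COP_actual/COP_Carnot = 5.564/14.74 = 0.3774.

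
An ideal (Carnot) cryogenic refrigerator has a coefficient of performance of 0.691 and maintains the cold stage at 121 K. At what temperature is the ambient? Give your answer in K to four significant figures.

296.1 K

COP_R = T_C/(T_H − T_C) gives T_H − T_C = T_C/COP.
With T_C = 121.00 K, T_H = 121.00 × (1 + 1/0.691) = 296.11 K.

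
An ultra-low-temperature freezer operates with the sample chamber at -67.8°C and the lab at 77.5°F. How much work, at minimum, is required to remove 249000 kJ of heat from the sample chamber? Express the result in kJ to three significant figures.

113000 kJ

In absolute terms T_C = 205.35 K and T_H = 298.43 K, so ΔT = 93.08 K.
The reversible limit is COP_R = T_C/ΔT = 2.206, so W_min = Q_C/COP = Q_C·ΔT/T_C.
W_min = 249000 × 93.08/205.35 = 112900 kJ.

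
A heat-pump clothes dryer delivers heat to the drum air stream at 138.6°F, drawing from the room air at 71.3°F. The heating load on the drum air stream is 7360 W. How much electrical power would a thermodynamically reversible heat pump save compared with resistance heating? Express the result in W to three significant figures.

In absolute terms T_C = 294.98 K and T_H = 332.37 K, so ΔT = 37.39 K.
COP_Carnot = T_H/ΔT = 332.37/37.39 = 8.890.
Resistance heating needs Ẇ_res = Q̇_H = 7360 W; the reversible heat pump needs only Ẇ_hp = Q̇_H/COP = 827.9 W.
Saving = 7360 − 827.9 = 6532 W.

6530 W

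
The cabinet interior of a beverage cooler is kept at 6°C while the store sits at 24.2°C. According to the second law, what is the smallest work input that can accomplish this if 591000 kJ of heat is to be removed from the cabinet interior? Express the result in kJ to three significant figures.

In absolute terms T_C = 279.15 K and T_H = 297.35 K, so ΔT = 18.20 K.
The reversible limit is COP_R = T_C/ΔT = 15.34, so W_min = Q_C/COP = Q_C·ΔT/T_C.
W_min = 591000 × 18.20/279.15 = 38530 kJ.

38500 kJ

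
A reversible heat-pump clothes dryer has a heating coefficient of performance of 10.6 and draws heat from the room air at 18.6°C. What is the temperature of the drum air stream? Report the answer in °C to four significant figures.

COP_HP = T_H/(T_H − T_C) rearranges to T_H = COP·T_C/(COP − 1).
With T_C = 291.75 K, T_H = 10.6 × 291.75/9.600 = 322.14 K.
Converting, 322.14 K = 48.99°C.

48.99 °C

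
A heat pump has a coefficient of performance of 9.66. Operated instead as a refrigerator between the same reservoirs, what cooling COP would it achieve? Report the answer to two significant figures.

8.7

Since Q_H = Q_C + W for any cycle, COP_R = Q_C/W = Q_H/W − 1.
COP_R = 9.66 − 1 = 8.66.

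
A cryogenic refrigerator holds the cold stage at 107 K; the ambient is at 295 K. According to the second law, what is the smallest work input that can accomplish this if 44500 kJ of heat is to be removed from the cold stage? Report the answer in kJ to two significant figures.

The reservoir spacing is ΔT = 295 − 107 = 188.0 K.
The reversible limit is COP_R = T_C/ΔT = 0.5691, so W_min = Q_C/COP = Q_C·ΔT/T_C.
W_min = 44500 × 188.0/107.00 = 78190 kJ.

78000 kJ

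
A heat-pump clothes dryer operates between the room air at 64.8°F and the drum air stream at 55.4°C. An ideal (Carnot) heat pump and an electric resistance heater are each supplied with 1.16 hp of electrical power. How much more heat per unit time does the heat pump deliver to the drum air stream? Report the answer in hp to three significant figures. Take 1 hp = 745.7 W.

In absolute terms T_C = 291.37 K and T_H = 328.55 K, so ΔT = 37.18 K.
COP_Carnot = T_H/ΔT = 328.55/37.18 = 8.837.
The heat pump delivers Q̇_H = COP × Ẇ = 10.25 hp; the resistance heater delivers Ẇ = 1.160 hp.
Extra = (COP − 1)·Ẇ = 9.091 hp.

9.09 hp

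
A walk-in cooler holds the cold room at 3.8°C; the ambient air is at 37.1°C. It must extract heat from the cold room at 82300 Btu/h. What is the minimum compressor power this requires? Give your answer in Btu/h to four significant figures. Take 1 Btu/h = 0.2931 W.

In absolute terms T_C = 276.95 K and T_H = 310.25 K, so ΔT = 33.30 K.
COP_Carnot = T_C/ΔT = 276.95/33.30 = 8.317.
Ẇ_min = Q̇/COP_Carnot = 82300/8.317 = 9896 Btu/h.

9896 Btu/h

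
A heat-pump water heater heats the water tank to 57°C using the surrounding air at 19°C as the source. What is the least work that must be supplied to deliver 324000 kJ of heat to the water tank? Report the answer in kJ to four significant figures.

37290 kJ

In absolute terms T_C = 292.15 K and T_H = 330.15 K, so ΔT = 38.00 K.
The reversible limit is COP_HP = T_H/ΔT = 8.688, so W_min = Q_H/COP = Q_H·ΔT/T_H.
W_min = 324000 × 38.00/330.15 = 37290 kJ.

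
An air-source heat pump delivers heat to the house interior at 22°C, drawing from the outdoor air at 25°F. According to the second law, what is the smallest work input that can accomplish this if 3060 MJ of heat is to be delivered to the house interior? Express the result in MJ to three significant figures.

268 MJ

In absolute terms T_C = 269.26 K and T_H = 295.15 K, so ΔT = 25.89 K.
The reversible limit is COP_HP = T_H/ΔT = 11.40, so W_min = Q_H/COP = Q_H·ΔT/T_H.
W_min = 3060 × 25.89/295.15 = 268.4 MJ.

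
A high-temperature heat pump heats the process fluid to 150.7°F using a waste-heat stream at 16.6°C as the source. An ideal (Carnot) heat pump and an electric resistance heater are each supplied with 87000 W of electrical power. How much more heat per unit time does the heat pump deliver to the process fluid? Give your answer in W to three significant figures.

511000 W

In absolute terms T_C = 289.75 K and T_H = 339.09 K, so ΔT = 49.34 K.
COP_Carnot = T_H/ΔT = 339.09/49.34 = 6.872.
The heat pump delivers Q̇_H = COP × Ẇ = 597900 W; the resistance heater delivers Ẇ = 87000 W.
Extra = (COP − 1)·Ẇ = 510900 W.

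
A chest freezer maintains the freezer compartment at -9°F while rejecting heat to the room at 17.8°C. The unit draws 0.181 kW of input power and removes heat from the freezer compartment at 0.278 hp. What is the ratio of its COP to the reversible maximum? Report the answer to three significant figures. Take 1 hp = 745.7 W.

Converting, Q̇_C = 0.2780 hp = 0.2073 kW, so COP_actual = Q̇_C/Ẇ = 0.2073/0.1810 = 1.145.
In absolute terms T_C = 250.37 K and T_H = 290.95 K, so ΔT = 40.58 K.
COP_Carnot = T_C/ΔT = 250.37/40.58 = 6.170.
η_II = COP_actual/COP_Carnot = 1.145/6.170 = 0.1856.

0.186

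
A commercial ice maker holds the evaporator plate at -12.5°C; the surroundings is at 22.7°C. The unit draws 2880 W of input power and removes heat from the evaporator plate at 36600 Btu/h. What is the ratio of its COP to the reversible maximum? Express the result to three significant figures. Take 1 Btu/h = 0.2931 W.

Converting, Q̇_C = 36600 Btu/h = 10730 W, so COP_actual = Q̇_C/Ẇ = 10730/2880 = 3.725.
In absolute terms T_C = 260.65 K and T_H = 295.85 K, so ΔT = 35.20 K.
COP_Carnot = T_C/ΔT = 260.65/35.20 = 7.405.
η_II = COP_actual/COP_Carnot = 3.725/7.405 = 0.5030.

0.503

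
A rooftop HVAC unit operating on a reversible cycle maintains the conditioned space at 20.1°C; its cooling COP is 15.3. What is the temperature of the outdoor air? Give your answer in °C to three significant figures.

COP_R = T_C/(T_H − T_C) gives T_H − T_C = T_C/COP.
With T_C = 293.25 K, T_H = 293.25 × (1 + 1/15.3) = 312.42 K.
Converting, 312.42 K = 39.27°C.

39.3 °C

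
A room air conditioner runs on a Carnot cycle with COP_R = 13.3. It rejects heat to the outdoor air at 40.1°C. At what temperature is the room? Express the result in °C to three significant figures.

18.2 °C

For a Carnot refrigerator COP_R = T_C/(T_H − T_C), so T_C = COP·T_H/(1 + COP).
With T_H = 313.25 K, T_C = 13.3 × 313.25/14.30 = 291.34 K.
Converting, 291.34 K = 18.19°C.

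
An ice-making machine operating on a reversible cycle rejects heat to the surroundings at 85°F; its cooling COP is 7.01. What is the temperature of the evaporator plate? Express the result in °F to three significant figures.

For a Carnot refrigerator COP_R = T_C/(T_H − T_C), so T_C = COP·T_H/(1 + COP).
With T_H = 302.59 K, T_C = 7.01 × 302.59/8.010 = 264.82 K.
Converting, 264.82 K = 17.00°F.

17.0 °F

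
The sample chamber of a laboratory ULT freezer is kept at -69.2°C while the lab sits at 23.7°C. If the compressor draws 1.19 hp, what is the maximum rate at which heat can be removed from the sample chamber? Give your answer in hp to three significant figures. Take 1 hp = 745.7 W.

In absolute terms T_C = 203.95 K and T_H = 296.85 K, so ΔT = 92.90 K.
COP_Carnot = T_C/ΔT = 203.95/92.90 = 2.195.
Q̇_max = COP_Carnot × Ẇ = 2.195 × 1.190 hp = 2.612 hp.

2.61 hp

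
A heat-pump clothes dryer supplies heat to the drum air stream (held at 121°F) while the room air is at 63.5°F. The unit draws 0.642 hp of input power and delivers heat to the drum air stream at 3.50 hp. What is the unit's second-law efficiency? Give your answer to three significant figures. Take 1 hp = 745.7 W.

COP_actual = Q̇_H/Ẇ = 3.500/0.6420 = 5.452.
In absolute terms T_C = 290.65 K and T_H = 322.59 K, so ΔT = 31.94 K.
COP_Carnot = T_H/ΔT = 322.59/31.94 = 10.10.
η_II = COP_actual/COP_Carnot = 5.452/10.10 = 0.5398.

0.540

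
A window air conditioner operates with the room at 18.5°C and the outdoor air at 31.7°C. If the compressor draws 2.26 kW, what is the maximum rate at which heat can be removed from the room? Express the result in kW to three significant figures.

In absolute terms T_C = 291.65 K and T_H = 304.85 K, so ΔT = 13.20 K.
COP_Carnot = T_C/ΔT = 291.65/13.20 = 22.09.
Q̇_max = COP_Carnot × Ẇ = 22.09 × 2.260 kW = 49.93 kW.

49.9 kW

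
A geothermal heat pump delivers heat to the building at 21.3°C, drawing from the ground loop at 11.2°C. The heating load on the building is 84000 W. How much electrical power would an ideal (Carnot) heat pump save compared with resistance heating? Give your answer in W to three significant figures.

In absolute terms T_C = 284.35 K and T_H = 294.45 K, so ΔT = 10.10 K.
COP_Carnot = T_H/ΔT = 294.45/10.10 = 29.15.
Resistance heating needs Ẇ_res = Q̇_H = 84000 W; the reversible heat pump needs only Ẇ_hp = Q̇_H/COP = 2881 W.
Saving = 84000 − 2881 = 81120 W.

81100 W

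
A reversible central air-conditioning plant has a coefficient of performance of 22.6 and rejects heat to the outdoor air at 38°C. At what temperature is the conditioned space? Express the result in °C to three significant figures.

For a Carnot refrigerator COP_R = T_C/(T_H − T_C), so T_C = COP·T_H/(1 + COP).
With T_H = 311.15 K, T_C = 22.6 × 311.15/23.60 = 297.97 K.
Converting, 297.97 K = 24.82°C.

24.8 °C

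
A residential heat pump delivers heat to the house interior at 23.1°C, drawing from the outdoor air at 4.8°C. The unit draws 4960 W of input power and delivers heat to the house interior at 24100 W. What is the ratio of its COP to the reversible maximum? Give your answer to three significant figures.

COP_actual = Q̇_H/Ẇ = 24100/4960 = 4.859.
In absolute terms T_C = 277.95 K and T_H = 296.25 K, so ΔT = 18.30 K.
COP_Carnot = T_H/ΔT = 296.25/18.30 = 16.19.
η_II = COP_actual/COP_Carnot = 4.859/16.19 = 0.3001.

0.300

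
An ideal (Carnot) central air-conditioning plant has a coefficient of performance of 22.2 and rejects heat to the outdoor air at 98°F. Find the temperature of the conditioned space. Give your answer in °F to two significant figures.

For a Carnot refrigerator COP_R = T_C/(T_H − T_C), so T_C = COP·T_H/(1 + COP).
With T_H = 309.82 K, T_C = 22.2 × 309.82/23.20 = 296.46 K.
Converting, 296.46 K = 73.96°F.

74 °F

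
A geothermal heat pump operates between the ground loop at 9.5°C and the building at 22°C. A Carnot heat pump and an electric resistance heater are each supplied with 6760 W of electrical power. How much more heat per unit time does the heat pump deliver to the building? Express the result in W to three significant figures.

153000 W

In absolute terms T_C = 282.65 K and T_H = 295.15 K, so ΔT = 12.50 K.
COP_Carnot = T_H/ΔT = 295.15/12.50 = 23.61.
The heat pump delivers Q̇_H = COP × Ẇ = 159600 W; the resistance heater delivers Ẇ = 6760 W.
Extra = (COP − 1)·Ẇ = 152900 W.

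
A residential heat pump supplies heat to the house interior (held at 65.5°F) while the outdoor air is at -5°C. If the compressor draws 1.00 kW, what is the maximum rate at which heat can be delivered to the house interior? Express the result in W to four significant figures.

12360 W

In absolute terms T_C = 268.15 K and T_H = 291.76 K, so ΔT = 23.61 K.
COP_Carnot = T_H/ΔT = 291.76/23.61 = 12.36.
Q̇_max = COP_Carnot × Ẇ = 12.36 × 1.000 kW = 12.36 kW = 12360 W.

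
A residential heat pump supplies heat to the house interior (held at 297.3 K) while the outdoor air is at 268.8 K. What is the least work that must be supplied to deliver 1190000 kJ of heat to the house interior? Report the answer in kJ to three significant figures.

114000 kJ

The reservoir spacing is ΔT = 297.3 − 268.8 = 28.50 K.
The reversible limit is COP_HP = T_H/ΔT = 10.43, so W_min = Q_H/COP = Q_H·ΔT/T_H.
W_min = 1190000 × 28.50/297.30 = 114100 kJ.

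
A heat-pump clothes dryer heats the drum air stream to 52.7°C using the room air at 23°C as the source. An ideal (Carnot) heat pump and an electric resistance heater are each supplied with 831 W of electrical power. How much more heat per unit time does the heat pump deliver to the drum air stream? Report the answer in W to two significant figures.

In absolute terms T_C = 296.15 K and T_H = 325.85 K, so ΔT = 29.70 K.
COP_Carnot = T_H/ΔT = 325.85/29.70 = 10.97.
The heat pump delivers Q̇_H = COP × Ẇ = 9117 W; the resistance heater delivers Ẇ = 831.0 W.
Extra = (COP − 1)·Ẇ = 8286 W.

8300 W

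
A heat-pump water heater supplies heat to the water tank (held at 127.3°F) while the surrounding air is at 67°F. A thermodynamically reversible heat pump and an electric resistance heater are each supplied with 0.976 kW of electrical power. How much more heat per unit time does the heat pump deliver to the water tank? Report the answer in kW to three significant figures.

8.52 kW

In absolute terms T_C = 292.59 K and T_H = 326.09 K, so ΔT = 33.50 K.
COP_Carnot = T_H/ΔT = 326.09/33.50 = 9.734.
The heat pump delivers Q̇_H = COP × Ẇ = 9.501 kW; the resistance heater delivers Ẇ = 0.9760 kW.
Extra = (COP − 1)·Ẇ = 8.525 kW.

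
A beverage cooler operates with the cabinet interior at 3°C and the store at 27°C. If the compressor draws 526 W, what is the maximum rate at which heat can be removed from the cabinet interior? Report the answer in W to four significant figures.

In absolute terms T_C = 276.15 K and T_H = 300.15 K, so ΔT = 24.00 K.
COP_Carnot = T_C/ΔT = 276.15/24.00 = 11.51.
Q̇_max = COP_Carnot × Ẇ = 11.51 × 526.0 W = 6052 W.

6052 W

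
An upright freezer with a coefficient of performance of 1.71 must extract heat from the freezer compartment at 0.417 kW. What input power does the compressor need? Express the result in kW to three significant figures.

Ẇ = Q̇_C/COP = 0.4170/1.71 = 0.2439 kW.

0.244 kW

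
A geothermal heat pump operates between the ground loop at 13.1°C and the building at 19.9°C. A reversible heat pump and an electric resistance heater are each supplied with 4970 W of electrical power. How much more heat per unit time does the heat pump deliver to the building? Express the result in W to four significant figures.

209200 W

In absolute terms T_C = 286.25 K and T_H = 293.05 K, so ΔT = 6.800 K.
COP_Carnot = T_H/ΔT = 293.05/6.800 = 43.10.
The heat pump delivers Q̇_H = COP × Ẇ = 214200 W; the resistance heater delivers Ẇ = 4970 W.
Extra = (COP − 1)·Ẇ = 209200 W.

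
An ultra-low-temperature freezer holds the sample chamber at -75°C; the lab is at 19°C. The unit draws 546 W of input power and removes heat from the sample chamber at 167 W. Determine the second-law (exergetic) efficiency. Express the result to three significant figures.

0.145

COP_actual = Q̇_C/Ẇ = 167.0/546.0 = 0.3059.
In absolute terms T_C = 198.15 K and T_H = 292.15 K, so ΔT = 94.00 K.
COP_Carnot = T_C/ΔT = 198.15/94.00 = 2.108.
η_II = COP_actual/COP_Carnot = 0.3059/2.108 = 0.1451.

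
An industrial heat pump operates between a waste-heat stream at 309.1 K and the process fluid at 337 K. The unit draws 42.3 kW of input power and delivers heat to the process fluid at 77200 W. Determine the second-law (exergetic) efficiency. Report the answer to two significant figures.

0.15

Converting, Q̇_H = 77200 W = 77.20 kW, so COP_actual = Q̇_H/Ẇ = 77.20/42.30 = 1.825.
The reservoir spacing is ΔT = 337 − 309.1 = 27.90 K.
COP_Carnot = T_H/ΔT = 337.00/27.90 = 12.08.
η_II = COP_actual/COP_Carnot = 1.825/12.08 = 0.1511.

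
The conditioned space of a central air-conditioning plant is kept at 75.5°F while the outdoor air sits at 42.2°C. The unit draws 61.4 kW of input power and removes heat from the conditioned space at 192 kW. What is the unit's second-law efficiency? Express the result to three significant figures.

COP_actual = Q̇_C/Ẇ = 192.0/61.40 = 3.127.
In absolute terms T_C = 297.32 K and T_H = 315.35 K, so ΔT = 18.03 K.
COP_Carnot = T_C/ΔT = 297.32/18.03 = 16.49.
η_II = COP_actual/COP_Carnot = 3.127/16.49 = 0.1897.

0.190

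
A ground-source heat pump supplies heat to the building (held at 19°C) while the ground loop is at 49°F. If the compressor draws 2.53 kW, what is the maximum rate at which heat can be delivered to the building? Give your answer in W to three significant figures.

In absolute terms T_C = 282.59 K and T_H = 292.15 K, so ΔT = 9.556 K.
COP_Carnot = T_H/ΔT = 292.15/9.556 = 30.57.
Q̇_max = COP_Carnot × Ẇ = 30.57 × 2.530 kW = 77.35 kW = 77350 W.

77400 W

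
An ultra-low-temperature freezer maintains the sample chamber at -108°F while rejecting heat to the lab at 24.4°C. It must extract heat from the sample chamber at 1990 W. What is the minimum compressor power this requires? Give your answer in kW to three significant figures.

1.04 kW

In absolute terms T_C = 195.37 K and T_H = 297.55 K, so ΔT = 102.2 K.
COP_Carnot = T_C/ΔT = 195.37/102.2 = 1.912.
Ẇ_min = Q̇/COP_Carnot = 1990/1.912 = 1041 W = 1.041 kW.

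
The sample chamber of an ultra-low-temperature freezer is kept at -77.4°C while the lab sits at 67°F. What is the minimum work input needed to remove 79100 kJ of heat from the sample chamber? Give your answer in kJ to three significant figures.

39100 kJ

In absolute terms T_C = 195.75 K and T_H = 292.59 K, so ΔT = 96.84 K.
The reversible limit is COP_R = T_C/ΔT = 2.021, so W_min = Q_C/COP = Q_C·ΔT/T_C.
W_min = 79100 × 96.84/195.75 = 39130 kJ.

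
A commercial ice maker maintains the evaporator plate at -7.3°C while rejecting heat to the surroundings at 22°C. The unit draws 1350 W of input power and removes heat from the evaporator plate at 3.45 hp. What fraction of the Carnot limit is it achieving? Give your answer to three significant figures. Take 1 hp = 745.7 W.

0.210

Converting, Q̇_C = 3.450 hp = 2573 W, so COP_actual = Q̇_C/Ẇ = 2573/1350 = 1.906.
In absolute terms T_C = 265.85 K and T_H = 295.15 K, so ΔT = 29.30 K.
COP_Carnot = T_C/ΔT = 265.85/29.30 = 9.073.
η_II = COP_actual/COP_Carnot = 1.906/9.073 = 0.2100.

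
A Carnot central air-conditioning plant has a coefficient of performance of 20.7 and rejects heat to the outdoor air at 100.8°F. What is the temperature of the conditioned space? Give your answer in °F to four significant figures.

For a Carnot refrigerator COP_R = T_C/(T_H − T_C), so T_C = COP·T_H/(1 + COP).
With T_H = 311.37 K, T_C = 20.7 × 311.37/21.70 = 297.02 K.
Converting, 297.02 K = 74.97°F.

74.97 °F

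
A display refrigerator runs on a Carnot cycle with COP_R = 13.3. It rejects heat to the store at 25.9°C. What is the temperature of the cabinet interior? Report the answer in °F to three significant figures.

For a Carnot refrigerator COP_R = T_C/(T_H − T_C), so T_C = COP·T_H/(1 + COP).
With T_H = 299.05 K, T_C = 13.3 × 299.05/14.30 = 278.14 K.
Converting, 278.14 K = 40.98°F.

41.0 °F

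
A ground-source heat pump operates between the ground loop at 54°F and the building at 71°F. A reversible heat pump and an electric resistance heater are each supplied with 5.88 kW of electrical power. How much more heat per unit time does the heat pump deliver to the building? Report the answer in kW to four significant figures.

177.7 kW

In absolute terms T_C = 285.37 K and T_H = 294.82 K, so ΔT = 9.444 K.
COP_Carnot = T_H/ΔT = 294.82/9.444 = 31.22.
The heat pump delivers Q̇_H = COP × Ẇ = 183.5 kW; the resistance heater delivers Ẇ = 5.880 kW.
Extra = (COP − 1)·Ẇ = 177.7 kW.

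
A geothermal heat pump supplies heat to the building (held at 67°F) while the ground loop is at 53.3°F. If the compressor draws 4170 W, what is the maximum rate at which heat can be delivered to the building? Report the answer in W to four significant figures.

In absolute terms T_C = 284.98 K and T_H = 292.59 K, so ΔT = 7.611 K.
COP_Carnot = T_H/ΔT = 292.59/7.611 = 38.44.
Q̇_max = COP_Carnot × Ẇ = 38.44 × 4170 W = 160300 W.

160300 W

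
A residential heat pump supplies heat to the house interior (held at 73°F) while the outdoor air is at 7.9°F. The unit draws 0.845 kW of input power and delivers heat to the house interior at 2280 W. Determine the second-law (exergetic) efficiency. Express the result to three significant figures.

0.330

Converting, Q̇_H = 2280 W = 2.280 kW, so COP_actual = Q̇_H/Ẇ = 2.280/0.8450 = 2.698.
In absolute terms T_C = 259.76 K and T_H = 295.93 K, so ΔT = 36.17 K.
COP_Carnot = T_H/ΔT = 295.93/36.17 = 8.182.
η_II = COP_actual/COP_Carnot = 2.698/8.182 = 0.3298.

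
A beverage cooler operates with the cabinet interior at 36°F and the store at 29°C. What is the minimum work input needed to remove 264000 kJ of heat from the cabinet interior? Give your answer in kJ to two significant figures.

In absolute terms T_C = 275.37 K and T_H = 302.15 K, so ΔT = 26.78 K.
The reversible limit is COP_R = T_C/ΔT = 10.28, so W_min = Q_C/COP = Q_C·ΔT/T_C.
W_min = 264000 × 26.78/275.37 = 25670 kJ.

26000 kJ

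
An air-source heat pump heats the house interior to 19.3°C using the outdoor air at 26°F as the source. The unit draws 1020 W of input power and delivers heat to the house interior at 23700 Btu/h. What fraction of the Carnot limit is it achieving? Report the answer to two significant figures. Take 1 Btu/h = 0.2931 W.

0.53

Converting, Q̇_H = 23700 Btu/h = 6946 W, so COP_actual = Q̇_H/Ẇ = 6946/1020 = 6.810.
In absolute terms T_C = 269.82 K and T_H = 292.45 K, so ΔT = 22.63 K.
COP_Carnot = T_H/ΔT = 292.45/22.63 = 12.92.
η_II = COP_actual/COP_Carnot = 6.810/12.92 = 0.5271.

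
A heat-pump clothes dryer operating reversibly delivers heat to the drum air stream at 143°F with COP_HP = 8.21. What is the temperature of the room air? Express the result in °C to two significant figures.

21 °C

COP_HP = T_H/(T_H − T_C) gives T_H − T_C = T_H/COP.
With T_H = 334.82 K, T_C = 334.82 × (1 − 1/8.21) = 294.04 K.
Converting, 294.04 K = 20.89°C.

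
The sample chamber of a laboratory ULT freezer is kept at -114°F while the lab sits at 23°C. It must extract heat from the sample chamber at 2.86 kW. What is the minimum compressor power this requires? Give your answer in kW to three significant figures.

In absolute terms T_C = 192.04 K and T_H = 296.15 K, so ΔT = 104.1 K.
COP_Carnot = T_C/ΔT = 192.04/104.1 = 1.845.
Ẇ_min = Q̇/COP_Carnot = 2.860/1.845 = 1.551 kW.

1.55 kW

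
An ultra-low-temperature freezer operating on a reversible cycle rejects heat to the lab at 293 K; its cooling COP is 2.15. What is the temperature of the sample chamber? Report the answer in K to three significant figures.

For a Carnot refrigerator COP_R = T_C/(T_H − T_C), so T_C = COP·T_H/(1 + COP).
With T_H = 293.00 K, T_C = 2.15 × 293.00/3.150 = 199.98 K.

200 K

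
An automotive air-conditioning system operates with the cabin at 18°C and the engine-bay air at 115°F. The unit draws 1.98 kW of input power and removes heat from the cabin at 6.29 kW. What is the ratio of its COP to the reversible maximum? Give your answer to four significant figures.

0.3067

COP_actual = Q̇_C/Ẇ = 6.290/1.980 = 3.177.
In absolute terms T_C = 291.15 K and T_H = 319.26 K, so ΔT = 28.11 K.
COP_Carnot = T_C/ΔT = 291.15/28.11 = 10.36.
η_II = COP_actual/COP_Carnot = 3.177/10.36 = 0.3067.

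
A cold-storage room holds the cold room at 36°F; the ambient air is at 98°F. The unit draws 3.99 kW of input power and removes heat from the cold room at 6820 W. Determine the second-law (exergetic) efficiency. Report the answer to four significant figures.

Converting, Q̇_C = 6820 W = 6.820 kW, so COP_actual = Q̇_C/Ẇ = 6.820/3.990 = 1.709.
In absolute terms T_C = 275.37 K and T_H = 309.82 K, so ΔT = 34.44 K.
COP_Carnot = T_C/ΔT = 275.37/34.44 = 7.995.
η_II = COP_actual/COP_Carnot = 1.709/7.995 = 0.2138.

0.2138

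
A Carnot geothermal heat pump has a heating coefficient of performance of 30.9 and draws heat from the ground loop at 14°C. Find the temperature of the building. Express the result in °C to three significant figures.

COP_HP = T_H/(T_H − T_C) rearranges to T_H = COP·T_C/(COP − 1).
With T_C = 287.15 K, T_H = 30.9 × 287.15/29.90 = 296.75 K.
Converting, 296.75 K = 23.60°C.

23.6 °C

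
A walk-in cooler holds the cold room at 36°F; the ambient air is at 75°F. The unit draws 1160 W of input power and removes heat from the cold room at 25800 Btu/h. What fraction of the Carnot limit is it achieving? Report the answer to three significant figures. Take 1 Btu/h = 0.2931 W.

0.513

Converting, Q̇_C = 25800 Btu/h = 7562 W, so COP_actual = Q̇_C/Ẇ = 7562/1160 = 6.519.
In absolute terms T_C = 275.37 K and T_H = 297.04 K, so ΔT = 21.67 K.
COP_Carnot = T_C/ΔT = 275.37/21.67 = 12.71.
η_II = COP_actual/COP_Carnot = 6.519/12.71 = 0.5129.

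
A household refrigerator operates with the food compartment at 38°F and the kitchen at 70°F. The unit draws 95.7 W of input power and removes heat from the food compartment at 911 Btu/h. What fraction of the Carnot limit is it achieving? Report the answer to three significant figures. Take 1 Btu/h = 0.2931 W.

Converting, Q̇_C = 911.0 Btu/h = 267.0 W, so COP_actual = Q̇_C/Ẇ = 267.0/95.70 = 2.790.
In absolute terms T_C = 276.48 K and T_H = 294.26 K, so ΔT = 17.78 K.
COP_Carnot = T_C/ΔT = 276.48/17.78 = 15.55.
η_II = COP_actual/COP_Carnot = 2.790/15.55 = 0.1794.

0.179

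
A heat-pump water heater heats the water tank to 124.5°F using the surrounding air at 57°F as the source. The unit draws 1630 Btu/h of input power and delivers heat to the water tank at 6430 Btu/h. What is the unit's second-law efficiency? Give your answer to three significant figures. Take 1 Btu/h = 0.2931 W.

0.456

COP_actual = Q̇_H/Ẇ = 6430/1630 = 3.945.
In absolute terms T_C = 287.04 K and T_H = 324.54 K, so ΔT = 37.50 K.
COP_Carnot = T_H/ΔT = 324.54/37.50 = 8.654.
η_II = COP_actual/COP_Carnot = 3.945/8.654 = 0.4558.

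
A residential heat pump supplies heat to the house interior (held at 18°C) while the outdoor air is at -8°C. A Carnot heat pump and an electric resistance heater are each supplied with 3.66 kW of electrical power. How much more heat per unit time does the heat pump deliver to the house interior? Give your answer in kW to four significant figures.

37.32 kW

In absolute terms T_C = 265.15 K and T_H = 291.15 K, so ΔT = 26.00 K.
COP_Carnot = T_H/ΔT = 291.15/26.00 = 11.20.
The heat pump delivers Q̇_H = COP × Ẇ = 40.98 kW; the resistance heater delivers Ẇ = 3.660 kW.
Extra = (COP − 1)·Ẇ = 37.32 kW.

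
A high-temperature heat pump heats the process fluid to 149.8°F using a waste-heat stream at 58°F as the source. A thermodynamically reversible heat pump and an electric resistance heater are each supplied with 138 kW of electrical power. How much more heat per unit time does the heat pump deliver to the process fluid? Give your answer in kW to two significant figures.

In absolute terms T_C = 287.59 K and T_H = 338.59 K, so ΔT = 51.00 K.
COP_Carnot = T_H/ΔT = 338.59/51.00 = 6.639.
The heat pump delivers Q̇_H = COP × Ẇ = 916.2 kW; the resistance heater delivers Ẇ = 138.0 kW.
Extra = (COP − 1)·Ẇ = 778.2 kW.

780 kW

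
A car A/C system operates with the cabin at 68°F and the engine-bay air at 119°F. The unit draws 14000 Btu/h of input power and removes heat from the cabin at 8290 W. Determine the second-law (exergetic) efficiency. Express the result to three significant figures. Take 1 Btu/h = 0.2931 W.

Converting, Q̇_C = 8290 W = 28280 Btu/h, so COP_actual = Q̇_C/Ẇ = 28280/14000 = 2.020.
In absolute terms T_C = 293.15 K and T_H = 321.48 K, so ΔT = 28.33 K.
COP_Carnot = T_C/ΔT = 293.15/28.33 = 10.35.
η_II = COP_actual/COP_Carnot = 2.020/10.35 = 0.1953.

0.195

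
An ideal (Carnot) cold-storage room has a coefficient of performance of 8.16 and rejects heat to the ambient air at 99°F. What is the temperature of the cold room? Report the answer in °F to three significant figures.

38.0 °F

For a Carnot refrigerator COP_R = T_C/(T_H − T_C), so T_C = COP·T_H/(1 + COP).
With T_H = 310.37 K, T_C = 8.16 × 310.37/9.160 = 276.49 K.
Converting, 276.49 K = 38.01°F.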